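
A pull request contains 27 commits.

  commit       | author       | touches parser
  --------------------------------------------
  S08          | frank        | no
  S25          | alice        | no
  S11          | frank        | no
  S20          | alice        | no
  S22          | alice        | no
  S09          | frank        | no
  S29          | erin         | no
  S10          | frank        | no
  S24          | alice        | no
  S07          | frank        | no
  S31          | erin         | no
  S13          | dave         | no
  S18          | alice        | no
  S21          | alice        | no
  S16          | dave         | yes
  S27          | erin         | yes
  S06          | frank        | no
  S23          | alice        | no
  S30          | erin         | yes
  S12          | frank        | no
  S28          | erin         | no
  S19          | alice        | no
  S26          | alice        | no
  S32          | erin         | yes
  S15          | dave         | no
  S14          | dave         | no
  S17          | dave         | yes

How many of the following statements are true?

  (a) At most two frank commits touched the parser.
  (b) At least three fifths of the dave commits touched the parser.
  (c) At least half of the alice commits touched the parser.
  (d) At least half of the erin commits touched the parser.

2

(a) frank: |A| = 7, |A ∩ B| = 0; needs |A ∩ B| ≤ 2 — true.
(b) dave: |A| = 5, |A ∩ B| = 2; needs |A ∩ B| / |A| ≥ 3/5 — false.
(c) alice: |A| = 9, |A ∩ B| = 0; needs |A ∩ B| ≥ |A ∖ B| — false.
(d) erin: |A| = 6, |A ∩ B| = 3; needs |A ∩ B| ≥ |A ∖ B| — true.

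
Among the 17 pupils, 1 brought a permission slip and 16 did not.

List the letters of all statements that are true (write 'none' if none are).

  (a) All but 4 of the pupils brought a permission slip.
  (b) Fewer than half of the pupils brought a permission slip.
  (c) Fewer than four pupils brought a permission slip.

|A| = 17, |A ∩ B| = 1, |A ∖ B| = 16.
(a) |A ∖ B| = 4: fails.
(b) |A ∩ B| < |A ∖ B|: holds.
(c) |A ∩ B| < 4: holds.

(b), (c)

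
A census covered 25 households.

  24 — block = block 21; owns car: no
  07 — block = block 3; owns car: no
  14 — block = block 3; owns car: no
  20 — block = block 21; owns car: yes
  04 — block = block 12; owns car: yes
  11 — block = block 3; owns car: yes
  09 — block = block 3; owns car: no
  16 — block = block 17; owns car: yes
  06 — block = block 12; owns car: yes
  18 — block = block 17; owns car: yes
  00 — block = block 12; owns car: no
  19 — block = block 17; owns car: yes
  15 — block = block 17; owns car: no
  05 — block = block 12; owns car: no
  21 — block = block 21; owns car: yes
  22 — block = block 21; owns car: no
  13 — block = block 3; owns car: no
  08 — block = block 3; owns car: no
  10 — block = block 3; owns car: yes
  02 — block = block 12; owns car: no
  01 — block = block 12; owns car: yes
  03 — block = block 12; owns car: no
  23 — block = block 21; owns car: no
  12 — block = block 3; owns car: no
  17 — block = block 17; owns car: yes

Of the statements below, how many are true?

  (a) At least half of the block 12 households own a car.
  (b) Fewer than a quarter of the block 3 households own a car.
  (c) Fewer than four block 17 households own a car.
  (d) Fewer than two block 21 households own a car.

0

(a) block 12: |A| = 7, |A ∩ B| = 3; needs |A ∩ B| ≥ |A ∖ B| — false.
(b) block 3: |A| = 8, |A ∩ B| = 2; needs |A ∩ B| / |A| < 1/4 — false.
(c) block 17: |A| = 5, |A ∩ B| = 4; needs |A ∩ B| < 4 — false.
(d) block 21: |A| = 5, |A ∩ B| = 2; needs |A ∩ B| < 2 — false.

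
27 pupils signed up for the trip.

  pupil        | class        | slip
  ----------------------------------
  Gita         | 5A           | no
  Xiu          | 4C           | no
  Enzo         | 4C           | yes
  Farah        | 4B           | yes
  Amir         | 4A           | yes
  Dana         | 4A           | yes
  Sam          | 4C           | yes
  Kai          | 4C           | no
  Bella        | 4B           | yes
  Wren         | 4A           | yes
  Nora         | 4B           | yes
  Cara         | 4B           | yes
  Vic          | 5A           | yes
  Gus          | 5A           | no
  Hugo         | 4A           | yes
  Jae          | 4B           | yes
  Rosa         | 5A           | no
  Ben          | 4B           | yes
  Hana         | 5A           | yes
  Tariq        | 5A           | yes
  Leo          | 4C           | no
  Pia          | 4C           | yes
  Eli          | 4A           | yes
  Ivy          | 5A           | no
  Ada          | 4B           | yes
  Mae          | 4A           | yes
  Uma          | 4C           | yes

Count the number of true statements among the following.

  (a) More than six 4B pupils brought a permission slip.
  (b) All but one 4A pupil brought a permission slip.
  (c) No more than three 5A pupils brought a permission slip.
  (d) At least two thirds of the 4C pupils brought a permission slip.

2

(a) 4B: |A| = 7, |A ∩ B| = 7; needs |A ∩ B| > 6 — true.
(b) 4A: |A| = 6, |A ∩ B| = 6; needs |A ∖ B| = 1 — false.
(c) 5A: |A| = 7, |A ∩ B| = 3; needs |A ∩ B| ≤ 3 — true.
(d) 4C: |A| = 7, |A ∩ B| = 4; needs |A ∩ B| / |A| ≥ 2/3 — false.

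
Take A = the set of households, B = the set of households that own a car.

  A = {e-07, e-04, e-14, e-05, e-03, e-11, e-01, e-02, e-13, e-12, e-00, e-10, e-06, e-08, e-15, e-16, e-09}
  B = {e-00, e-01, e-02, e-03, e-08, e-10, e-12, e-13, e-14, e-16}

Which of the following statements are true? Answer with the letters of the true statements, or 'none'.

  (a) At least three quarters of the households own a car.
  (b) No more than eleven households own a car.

|A| = 17, |A ∩ B| = 10, |A ∖ B| = 7.
(a) |A ∩ B| / |A| ≥ 3/4: fails.
(b) |A ∩ B| ≤ 11: holds.

(b)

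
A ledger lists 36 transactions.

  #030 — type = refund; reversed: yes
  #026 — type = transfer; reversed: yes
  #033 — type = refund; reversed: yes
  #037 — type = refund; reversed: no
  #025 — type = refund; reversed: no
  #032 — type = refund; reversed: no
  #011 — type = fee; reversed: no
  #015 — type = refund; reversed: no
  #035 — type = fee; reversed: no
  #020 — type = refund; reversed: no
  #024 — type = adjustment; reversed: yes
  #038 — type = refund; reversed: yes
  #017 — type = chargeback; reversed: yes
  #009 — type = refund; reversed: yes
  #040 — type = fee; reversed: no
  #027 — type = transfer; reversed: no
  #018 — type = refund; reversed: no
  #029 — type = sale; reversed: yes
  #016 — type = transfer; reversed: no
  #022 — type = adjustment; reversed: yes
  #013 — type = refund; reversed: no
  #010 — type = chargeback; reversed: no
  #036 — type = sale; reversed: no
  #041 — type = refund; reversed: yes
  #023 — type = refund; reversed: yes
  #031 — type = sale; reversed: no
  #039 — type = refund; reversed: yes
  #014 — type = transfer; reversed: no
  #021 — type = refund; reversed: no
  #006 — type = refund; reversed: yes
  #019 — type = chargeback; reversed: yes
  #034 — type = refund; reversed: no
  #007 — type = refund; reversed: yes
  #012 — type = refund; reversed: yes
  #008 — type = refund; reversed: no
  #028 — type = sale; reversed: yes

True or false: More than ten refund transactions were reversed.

Truth condition: |A ∩ B| > 10.
|A| = 20, |A ∩ B| = 10, |A ∖ B| = 10.
|A ∩ B| = 10, so the statement is false.

False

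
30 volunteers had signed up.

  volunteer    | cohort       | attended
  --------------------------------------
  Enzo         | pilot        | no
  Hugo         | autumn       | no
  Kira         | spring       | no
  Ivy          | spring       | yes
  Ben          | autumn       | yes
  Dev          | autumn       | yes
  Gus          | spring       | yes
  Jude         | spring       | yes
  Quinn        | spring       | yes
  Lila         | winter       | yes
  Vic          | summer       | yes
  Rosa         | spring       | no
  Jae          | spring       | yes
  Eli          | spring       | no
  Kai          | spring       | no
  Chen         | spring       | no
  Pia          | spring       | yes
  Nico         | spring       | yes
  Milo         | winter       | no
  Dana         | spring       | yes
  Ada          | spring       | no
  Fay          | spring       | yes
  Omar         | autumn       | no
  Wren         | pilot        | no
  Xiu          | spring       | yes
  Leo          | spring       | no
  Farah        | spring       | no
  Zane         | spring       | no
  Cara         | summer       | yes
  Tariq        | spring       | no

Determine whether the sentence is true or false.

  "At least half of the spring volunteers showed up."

The determiner here denotes the relation: |A ∩ B| ≥ |A ∖ B|.
|A| = 20, |A ∩ B| = 10, |A ∖ B| = 10.
10 = 10, so the statement is true.

True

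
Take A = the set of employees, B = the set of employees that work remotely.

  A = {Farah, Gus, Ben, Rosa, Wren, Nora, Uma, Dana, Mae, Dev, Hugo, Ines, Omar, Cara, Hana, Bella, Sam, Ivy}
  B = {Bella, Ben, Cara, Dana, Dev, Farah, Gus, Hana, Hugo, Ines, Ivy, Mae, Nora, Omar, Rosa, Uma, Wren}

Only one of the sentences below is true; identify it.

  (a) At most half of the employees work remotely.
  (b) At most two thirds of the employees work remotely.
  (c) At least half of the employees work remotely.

(c)

|A| = 18, |A ∩ B| = 17, |A ∖ B| = 1.
(a) requires |A ∩ B| ≤ |A ∖ B|: false.
(b) requires |A ∩ B| / |A| ≤ 2/3: false.
(c) requires |A ∩ B| ≥ |A ∖ B|: true.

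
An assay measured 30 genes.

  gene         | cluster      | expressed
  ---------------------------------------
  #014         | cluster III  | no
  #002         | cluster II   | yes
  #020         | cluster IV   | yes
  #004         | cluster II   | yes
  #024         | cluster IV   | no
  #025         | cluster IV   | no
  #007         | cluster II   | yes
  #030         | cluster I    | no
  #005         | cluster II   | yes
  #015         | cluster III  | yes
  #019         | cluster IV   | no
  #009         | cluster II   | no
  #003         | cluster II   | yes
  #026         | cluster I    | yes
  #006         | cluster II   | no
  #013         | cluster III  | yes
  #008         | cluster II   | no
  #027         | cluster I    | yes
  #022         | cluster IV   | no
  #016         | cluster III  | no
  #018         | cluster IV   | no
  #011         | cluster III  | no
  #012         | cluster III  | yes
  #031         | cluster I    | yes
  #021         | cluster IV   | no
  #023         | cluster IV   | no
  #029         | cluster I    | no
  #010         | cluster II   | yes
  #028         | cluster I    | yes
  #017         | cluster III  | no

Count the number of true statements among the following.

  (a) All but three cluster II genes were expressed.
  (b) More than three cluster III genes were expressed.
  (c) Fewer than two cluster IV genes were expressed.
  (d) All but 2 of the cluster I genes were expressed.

3

(a) cluster II: |A| = 9, |A ∩ B| = 6; needs |A ∖ B| = 3 — true.
(b) cluster III: |A| = 7, |A ∩ B| = 3; needs |A ∩ B| > 3 — false.
(c) cluster IV: |A| = 8, |A ∩ B| = 1; needs |A ∩ B| < 2 — true.
(d) cluster I: |A| = 6, |A ∩ B| = 4; needs |A ∖ B| = 2 — true.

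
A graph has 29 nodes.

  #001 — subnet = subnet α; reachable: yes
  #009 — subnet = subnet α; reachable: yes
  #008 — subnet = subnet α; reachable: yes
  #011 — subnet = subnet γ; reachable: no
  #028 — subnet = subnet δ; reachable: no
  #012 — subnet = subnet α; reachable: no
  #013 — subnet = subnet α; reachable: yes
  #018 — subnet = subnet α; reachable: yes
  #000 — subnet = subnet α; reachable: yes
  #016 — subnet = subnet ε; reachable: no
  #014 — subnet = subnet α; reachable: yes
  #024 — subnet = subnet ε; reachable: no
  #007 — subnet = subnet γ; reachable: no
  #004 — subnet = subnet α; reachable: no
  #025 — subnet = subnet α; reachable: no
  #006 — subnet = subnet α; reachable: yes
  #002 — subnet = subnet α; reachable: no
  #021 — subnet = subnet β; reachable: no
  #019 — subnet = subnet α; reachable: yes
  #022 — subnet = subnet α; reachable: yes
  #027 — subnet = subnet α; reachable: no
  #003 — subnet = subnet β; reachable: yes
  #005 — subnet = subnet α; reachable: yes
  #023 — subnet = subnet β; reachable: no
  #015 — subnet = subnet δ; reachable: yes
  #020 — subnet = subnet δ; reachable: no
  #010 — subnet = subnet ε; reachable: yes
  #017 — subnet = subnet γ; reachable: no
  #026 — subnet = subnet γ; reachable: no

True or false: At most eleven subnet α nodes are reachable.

'At most eleven subnet α nodes are reachable' holds iff |A ∩ B| ≤ 11.
|A| = 16, |A ∩ B| = 11, |A ∖ B| = 5.
|A ∩ B| = 11, so the statement is true.

True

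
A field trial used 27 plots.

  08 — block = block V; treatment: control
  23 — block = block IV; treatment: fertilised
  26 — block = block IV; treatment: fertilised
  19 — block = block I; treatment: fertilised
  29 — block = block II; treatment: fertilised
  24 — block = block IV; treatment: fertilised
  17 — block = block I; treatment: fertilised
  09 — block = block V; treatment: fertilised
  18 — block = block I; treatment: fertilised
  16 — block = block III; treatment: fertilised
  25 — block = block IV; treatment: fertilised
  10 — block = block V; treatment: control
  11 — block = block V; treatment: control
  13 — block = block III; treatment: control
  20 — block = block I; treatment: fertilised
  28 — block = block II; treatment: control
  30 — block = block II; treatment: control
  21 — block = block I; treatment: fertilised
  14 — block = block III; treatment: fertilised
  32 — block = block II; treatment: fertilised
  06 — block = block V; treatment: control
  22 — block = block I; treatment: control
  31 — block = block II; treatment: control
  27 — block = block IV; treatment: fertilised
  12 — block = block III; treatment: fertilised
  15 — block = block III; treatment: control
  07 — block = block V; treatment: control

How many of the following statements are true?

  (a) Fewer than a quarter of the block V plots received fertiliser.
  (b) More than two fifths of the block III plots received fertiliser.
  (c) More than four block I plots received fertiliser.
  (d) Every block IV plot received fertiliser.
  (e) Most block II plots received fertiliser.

4

(a) block V: |A| = 6, |A ∩ B| = 1; needs |A ∩ B| / |A| < 1/4 — true.
(b) block III: |A| = 5, |A ∩ B| = 3; needs |A ∩ B| / |A| > 2/5 — true.
(c) block I: |A| = 6, |A ∩ B| = 5; needs |A ∩ B| > 4 — true.
(d) block IV: |A| = 5, |A ∩ B| = 5; needs A ⊆ B, i.e. every element of A is in B (|A ∖ B| = 0) — true.
(e) block II: |A| = 5, |A ∩ B| = 2; needs |A ∩ B| > |A ∖ B| — false.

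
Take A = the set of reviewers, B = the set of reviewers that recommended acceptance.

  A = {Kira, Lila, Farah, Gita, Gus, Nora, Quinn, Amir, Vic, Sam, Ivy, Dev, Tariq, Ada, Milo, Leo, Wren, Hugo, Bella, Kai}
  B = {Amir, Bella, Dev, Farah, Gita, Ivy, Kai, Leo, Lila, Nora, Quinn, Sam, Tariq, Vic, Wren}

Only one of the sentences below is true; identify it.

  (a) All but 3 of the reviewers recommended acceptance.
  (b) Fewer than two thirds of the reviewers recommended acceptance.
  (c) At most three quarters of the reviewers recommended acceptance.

(c)

|A| = 20, |A ∩ B| = 15, |A ∖ B| = 5.
(a) requires |A ∖ B| = 3: false.
(b) requires |A ∩ B| / |A| < 2/3: false.
(c) requires |A ∩ B| / |A| ≤ 3/4: true.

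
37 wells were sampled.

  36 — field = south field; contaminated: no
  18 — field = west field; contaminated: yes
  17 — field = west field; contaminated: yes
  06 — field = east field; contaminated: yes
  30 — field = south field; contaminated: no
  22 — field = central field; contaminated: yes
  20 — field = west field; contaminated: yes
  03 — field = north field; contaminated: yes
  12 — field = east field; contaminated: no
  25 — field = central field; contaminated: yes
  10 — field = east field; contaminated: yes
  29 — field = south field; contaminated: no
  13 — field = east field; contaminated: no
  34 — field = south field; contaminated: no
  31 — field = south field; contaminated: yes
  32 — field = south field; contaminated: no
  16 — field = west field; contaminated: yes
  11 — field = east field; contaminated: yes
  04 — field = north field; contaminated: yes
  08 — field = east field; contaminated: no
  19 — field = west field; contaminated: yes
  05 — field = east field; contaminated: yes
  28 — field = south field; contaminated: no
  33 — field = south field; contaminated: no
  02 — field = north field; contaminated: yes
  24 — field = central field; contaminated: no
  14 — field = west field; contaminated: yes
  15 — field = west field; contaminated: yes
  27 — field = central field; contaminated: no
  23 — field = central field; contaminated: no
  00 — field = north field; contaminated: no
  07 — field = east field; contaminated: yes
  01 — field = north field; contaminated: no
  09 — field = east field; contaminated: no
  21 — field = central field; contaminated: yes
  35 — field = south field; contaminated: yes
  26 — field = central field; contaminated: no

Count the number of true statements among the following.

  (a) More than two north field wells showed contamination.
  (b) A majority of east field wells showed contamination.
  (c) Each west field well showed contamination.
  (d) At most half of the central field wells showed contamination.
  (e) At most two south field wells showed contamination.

5

(a) north field: |A| = 5, |A ∩ B| = 3; needs |A ∩ B| > 2 — true.
(b) east field: |A| = 9, |A ∩ B| = 5; needs |A ∩ B| > |A ∖ B| — true.
(c) west field: |A| = 7, |A ∩ B| = 7; needs A ⊆ B, i.e. every element of A is in B (|A ∖ B| = 0) — true.
(d) central field: |A| = 7, |A ∩ B| = 3; needs |A ∩ B| ≤ |A ∖ B| — true.
(e) south field: |A| = 9, |A ∩ B| = 2; needs |A ∩ B| ≤ 2 — true.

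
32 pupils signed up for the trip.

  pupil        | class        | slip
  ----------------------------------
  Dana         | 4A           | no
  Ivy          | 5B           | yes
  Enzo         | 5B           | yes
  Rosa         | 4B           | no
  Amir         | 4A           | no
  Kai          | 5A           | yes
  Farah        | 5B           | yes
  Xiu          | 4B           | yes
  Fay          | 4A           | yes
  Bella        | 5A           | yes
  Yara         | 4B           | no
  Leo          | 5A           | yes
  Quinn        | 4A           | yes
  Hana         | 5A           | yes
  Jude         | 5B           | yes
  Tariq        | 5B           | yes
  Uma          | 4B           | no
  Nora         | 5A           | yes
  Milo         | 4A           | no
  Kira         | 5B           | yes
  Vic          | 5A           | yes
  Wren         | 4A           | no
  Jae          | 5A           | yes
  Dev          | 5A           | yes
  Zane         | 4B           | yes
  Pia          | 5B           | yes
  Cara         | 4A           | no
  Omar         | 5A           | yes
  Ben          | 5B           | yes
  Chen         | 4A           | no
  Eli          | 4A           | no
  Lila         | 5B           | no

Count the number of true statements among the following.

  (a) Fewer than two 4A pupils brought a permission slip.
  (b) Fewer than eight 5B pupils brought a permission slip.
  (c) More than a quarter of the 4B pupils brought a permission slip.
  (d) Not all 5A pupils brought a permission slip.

1

(a) 4A: |A| = 9, |A ∩ B| = 2; needs |A ∩ B| < 2 — false.
(b) 5B: |A| = 9, |A ∩ B| = 8; needs |A ∩ B| < 8 — false.
(c) 4B: |A| = 5, |A ∩ B| = 2; needs |A ∩ B| / |A| > 1/4 — true.
(d) 5A: |A| = 9, |A ∩ B| = 9; needs A ⊄ B (|A ∖ B| ≥ 1) — false.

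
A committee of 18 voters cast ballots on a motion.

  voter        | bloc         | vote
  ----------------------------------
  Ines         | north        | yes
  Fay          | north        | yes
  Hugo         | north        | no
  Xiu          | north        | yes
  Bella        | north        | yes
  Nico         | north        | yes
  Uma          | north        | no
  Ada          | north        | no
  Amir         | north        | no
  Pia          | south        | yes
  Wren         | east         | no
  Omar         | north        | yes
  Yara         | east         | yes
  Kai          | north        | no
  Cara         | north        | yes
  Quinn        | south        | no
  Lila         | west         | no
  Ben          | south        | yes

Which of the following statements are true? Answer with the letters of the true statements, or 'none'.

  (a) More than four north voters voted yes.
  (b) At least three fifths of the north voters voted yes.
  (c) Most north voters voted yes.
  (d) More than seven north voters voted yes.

(a), (c)

|A| = 12, |A ∩ B| = 7, |A ∖ B| = 5.
(a) |A ∩ B| > 4: holds.
(b) |A ∩ B| / |A| ≥ 3/5: fails.
(c) |A ∩ B| > |A ∖ B|: holds.
(d) |A ∩ B| > 7: fails.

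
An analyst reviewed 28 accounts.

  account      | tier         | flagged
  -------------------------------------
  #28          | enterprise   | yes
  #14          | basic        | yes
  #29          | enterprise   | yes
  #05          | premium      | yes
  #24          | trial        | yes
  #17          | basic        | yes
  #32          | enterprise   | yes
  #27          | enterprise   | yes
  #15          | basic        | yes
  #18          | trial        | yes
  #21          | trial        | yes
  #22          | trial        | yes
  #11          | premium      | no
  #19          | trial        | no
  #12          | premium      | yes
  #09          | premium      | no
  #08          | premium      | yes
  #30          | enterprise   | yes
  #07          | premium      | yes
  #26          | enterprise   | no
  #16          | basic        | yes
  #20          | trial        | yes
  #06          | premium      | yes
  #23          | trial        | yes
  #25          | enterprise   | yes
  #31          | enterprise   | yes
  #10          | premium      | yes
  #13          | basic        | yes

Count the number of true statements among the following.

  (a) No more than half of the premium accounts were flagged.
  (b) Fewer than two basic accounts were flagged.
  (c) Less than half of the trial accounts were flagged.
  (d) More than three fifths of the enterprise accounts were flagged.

(a) premium: |A| = 8, |A ∩ B| = 6; needs |A ∩ B| ≤ |A ∖ B| — false.
(b) basic: |A| = 5, |A ∩ B| = 5; needs |A ∩ B| < 2 — false.
(c) trial: |A| = 7, |A ∩ B| = 6; needs |A ∩ B| < |A ∖ B| — false.
(d) enterprise: |A| = 8, |A ∩ B| = 7; needs |A ∩ B| / |A| > 3/5 — true.

1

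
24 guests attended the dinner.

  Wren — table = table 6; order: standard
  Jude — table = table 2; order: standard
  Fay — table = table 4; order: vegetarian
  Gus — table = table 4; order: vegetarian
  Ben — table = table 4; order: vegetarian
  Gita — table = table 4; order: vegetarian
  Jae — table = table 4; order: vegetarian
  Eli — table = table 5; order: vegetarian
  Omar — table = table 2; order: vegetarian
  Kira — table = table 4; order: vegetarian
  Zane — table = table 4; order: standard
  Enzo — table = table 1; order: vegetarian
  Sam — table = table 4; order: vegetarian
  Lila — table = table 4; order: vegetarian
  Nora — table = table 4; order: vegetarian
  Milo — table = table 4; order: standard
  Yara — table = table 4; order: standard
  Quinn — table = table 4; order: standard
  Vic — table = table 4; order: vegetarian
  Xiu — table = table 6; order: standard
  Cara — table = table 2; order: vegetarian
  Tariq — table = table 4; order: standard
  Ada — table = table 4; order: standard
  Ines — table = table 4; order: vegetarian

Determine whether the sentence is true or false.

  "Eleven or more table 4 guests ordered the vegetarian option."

True

Truth condition: |A ∩ B| ≥ 11.
|A| = 17, |A ∩ B| = 11, |A ∖ B| = 6.
|A ∩ B| = 11, so the statement is true.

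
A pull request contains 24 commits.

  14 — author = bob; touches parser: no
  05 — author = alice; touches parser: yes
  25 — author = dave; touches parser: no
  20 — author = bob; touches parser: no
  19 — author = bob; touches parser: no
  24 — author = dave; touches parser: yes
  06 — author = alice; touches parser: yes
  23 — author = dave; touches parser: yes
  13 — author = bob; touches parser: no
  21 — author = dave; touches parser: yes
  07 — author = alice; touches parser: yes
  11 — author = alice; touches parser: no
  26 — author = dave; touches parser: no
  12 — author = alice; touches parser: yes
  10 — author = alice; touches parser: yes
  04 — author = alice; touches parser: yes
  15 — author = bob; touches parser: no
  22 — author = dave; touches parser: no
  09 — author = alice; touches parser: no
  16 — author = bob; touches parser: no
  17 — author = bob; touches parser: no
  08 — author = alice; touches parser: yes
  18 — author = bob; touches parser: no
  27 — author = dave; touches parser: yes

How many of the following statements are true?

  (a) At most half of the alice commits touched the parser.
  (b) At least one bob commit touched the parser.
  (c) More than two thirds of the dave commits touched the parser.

(a) alice: |A| = 9, |A ∩ B| = 7; needs |A ∩ B| ≤ |A ∖ B| — false.
(b) bob: |A| = 8, |A ∩ B| = 0; needs A ∩ B ≠ ∅ (|A ∩ B| ≥ 1) — false.
(c) dave: |A| = 7, |A ∩ B| = 4; needs |A ∩ B| / |A| > 2/3 — false.

0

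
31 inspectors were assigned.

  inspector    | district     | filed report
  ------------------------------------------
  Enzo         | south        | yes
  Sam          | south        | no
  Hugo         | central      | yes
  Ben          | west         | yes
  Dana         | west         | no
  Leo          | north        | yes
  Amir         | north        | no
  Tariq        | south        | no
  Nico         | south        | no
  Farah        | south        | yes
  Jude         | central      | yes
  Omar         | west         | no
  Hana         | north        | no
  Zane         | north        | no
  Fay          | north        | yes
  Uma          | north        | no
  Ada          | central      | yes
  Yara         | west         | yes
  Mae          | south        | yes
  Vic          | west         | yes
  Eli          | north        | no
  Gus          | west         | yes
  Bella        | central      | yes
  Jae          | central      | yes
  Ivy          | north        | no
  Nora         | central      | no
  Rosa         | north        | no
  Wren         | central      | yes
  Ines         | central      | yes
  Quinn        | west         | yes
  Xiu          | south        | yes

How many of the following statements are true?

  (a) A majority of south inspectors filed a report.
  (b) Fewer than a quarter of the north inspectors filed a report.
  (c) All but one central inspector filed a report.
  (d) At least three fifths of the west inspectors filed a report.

4

(a) south: |A| = 7, |A ∩ B| = 4; needs |A ∩ B| > |A ∖ B| — true.
(b) north: |A| = 9, |A ∩ B| = 2; needs |A ∩ B| / |A| < 1/4 — true.
(c) central: |A| = 8, |A ∩ B| = 7; needs |A ∖ B| = 1 — true.
(d) west: |A| = 7, |A ∩ B| = 5; needs |A ∩ B| / |A| ≥ 3/5 — true.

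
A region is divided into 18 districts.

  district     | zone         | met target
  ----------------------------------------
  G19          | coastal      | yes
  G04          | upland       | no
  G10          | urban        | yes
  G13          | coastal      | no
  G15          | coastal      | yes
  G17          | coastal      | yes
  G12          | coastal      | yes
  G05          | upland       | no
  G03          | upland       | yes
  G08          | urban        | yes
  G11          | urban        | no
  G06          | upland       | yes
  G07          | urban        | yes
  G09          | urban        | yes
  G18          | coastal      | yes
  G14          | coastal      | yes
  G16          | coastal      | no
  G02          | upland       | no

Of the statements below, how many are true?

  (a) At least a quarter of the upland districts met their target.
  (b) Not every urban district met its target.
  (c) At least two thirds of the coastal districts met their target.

3

(a) upland: |A| = 5, |A ∩ B| = 2; needs |A ∩ B| / |A| ≥ 1/4 — true.
(b) urban: |A| = 5, |A ∩ B| = 4; needs A ⊄ B (|A ∖ B| ≥ 1) — true.
(c) coastal: |A| = 8, |A ∩ B| = 6; needs |A ∩ B| / |A| ≥ 2/3 — true.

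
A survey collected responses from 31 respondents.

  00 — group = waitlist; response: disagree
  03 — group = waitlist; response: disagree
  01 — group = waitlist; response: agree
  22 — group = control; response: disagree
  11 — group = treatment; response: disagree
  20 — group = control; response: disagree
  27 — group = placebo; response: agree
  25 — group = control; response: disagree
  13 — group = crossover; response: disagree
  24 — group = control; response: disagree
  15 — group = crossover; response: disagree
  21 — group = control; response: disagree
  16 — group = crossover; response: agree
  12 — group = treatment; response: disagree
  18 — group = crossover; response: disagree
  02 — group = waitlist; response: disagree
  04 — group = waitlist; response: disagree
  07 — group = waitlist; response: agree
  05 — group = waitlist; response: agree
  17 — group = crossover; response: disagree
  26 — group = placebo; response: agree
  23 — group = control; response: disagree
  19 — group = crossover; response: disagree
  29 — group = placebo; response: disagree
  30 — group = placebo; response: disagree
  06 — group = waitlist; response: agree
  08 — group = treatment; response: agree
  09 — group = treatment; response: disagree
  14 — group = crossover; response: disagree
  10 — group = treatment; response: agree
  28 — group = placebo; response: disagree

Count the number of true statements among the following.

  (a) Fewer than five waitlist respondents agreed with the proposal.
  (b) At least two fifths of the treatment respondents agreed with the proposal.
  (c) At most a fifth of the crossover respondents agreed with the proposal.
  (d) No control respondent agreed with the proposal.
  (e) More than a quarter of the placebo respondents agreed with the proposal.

5

(a) waitlist: |A| = 8, |A ∩ B| = 4; needs |A ∩ B| < 5 — true.
(b) treatment: |A| = 5, |A ∩ B| = 2; needs |A ∩ B| / |A| ≥ 2/5 — true.
(c) crossover: |A| = 7, |A ∩ B| = 1; needs |A ∩ B| / |A| ≤ 1/5 — true.
(d) control: |A| = 6, |A ∩ B| = 0; needs A ∩ B = ∅ (|A ∩ B| = 0) — true.
(e) placebo: |A| = 5, |A ∩ B| = 2; needs |A ∩ B| / |A| > 1/4 — true.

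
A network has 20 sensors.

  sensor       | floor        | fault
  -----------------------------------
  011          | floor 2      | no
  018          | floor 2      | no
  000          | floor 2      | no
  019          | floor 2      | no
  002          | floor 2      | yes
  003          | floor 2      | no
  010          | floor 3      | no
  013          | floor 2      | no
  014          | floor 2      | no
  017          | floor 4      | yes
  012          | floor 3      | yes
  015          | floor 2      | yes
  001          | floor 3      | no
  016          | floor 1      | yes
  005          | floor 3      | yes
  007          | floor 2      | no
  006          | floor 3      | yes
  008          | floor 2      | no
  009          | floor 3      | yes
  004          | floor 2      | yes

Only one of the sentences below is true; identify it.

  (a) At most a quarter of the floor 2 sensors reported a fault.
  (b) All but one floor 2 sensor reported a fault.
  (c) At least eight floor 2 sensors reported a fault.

(a)

|A| = 12, |A ∩ B| = 3, |A ∖ B| = 9.
(a) requires |A ∩ B| / |A| ≤ 1/4: true.
(b) requires |A ∖ B| = 1: false.
(c) requires |A ∩ B| ≥ 8: false.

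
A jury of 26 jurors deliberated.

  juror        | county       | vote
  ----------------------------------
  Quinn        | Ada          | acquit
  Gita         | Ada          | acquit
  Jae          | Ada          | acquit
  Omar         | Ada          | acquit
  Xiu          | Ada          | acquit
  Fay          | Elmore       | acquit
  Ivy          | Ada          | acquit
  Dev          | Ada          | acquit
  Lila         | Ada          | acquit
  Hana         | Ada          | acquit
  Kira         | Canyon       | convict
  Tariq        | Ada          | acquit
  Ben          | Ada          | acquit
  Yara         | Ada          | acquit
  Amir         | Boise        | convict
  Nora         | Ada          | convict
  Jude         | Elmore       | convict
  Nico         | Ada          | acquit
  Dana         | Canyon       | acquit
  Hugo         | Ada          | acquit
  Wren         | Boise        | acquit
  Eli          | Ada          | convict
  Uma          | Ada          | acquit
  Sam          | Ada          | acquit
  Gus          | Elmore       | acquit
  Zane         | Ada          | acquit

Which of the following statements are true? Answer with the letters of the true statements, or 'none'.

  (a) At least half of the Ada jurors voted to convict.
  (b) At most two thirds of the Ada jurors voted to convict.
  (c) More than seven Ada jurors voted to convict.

|A| = 19, |A ∩ B| = 2, |A ∖ B| = 17.
(a) |A ∩ B| ≥ |A ∖ B|: fails.
(b) |A ∩ B| / |A| ≤ 2/3: holds.
(c) |A ∩ B| > 7: fails.

(b)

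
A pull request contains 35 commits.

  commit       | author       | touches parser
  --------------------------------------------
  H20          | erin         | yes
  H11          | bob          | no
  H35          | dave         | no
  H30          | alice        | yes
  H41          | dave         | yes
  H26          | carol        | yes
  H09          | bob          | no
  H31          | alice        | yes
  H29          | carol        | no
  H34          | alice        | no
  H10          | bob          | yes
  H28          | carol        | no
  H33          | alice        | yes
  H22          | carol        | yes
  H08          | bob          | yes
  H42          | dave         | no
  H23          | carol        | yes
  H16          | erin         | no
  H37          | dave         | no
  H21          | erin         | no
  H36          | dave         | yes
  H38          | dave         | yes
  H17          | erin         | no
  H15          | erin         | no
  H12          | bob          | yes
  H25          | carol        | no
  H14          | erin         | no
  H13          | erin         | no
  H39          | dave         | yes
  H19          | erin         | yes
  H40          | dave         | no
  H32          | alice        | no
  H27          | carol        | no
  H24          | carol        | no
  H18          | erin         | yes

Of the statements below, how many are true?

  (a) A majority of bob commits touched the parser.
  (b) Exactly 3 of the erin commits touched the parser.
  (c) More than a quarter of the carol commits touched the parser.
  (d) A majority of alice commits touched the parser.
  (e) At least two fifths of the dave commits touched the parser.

5

(a) bob: |A| = 5, |A ∩ B| = 3; needs |A ∩ B| > |A ∖ B| — true.
(b) erin: |A| = 9, |A ∩ B| = 3; needs |A ∩ B| = 3 — true.
(c) carol: |A| = 8, |A ∩ B| = 3; needs |A ∩ B| / |A| > 1/4 — true.
(d) alice: |A| = 5, |A ∩ B| = 3; needs |A ∩ B| > |A ∖ B| — true.
(e) dave: |A| = 8, |A ∩ B| = 4; needs |A ∩ B| / |A| ≥ 2/5 — true.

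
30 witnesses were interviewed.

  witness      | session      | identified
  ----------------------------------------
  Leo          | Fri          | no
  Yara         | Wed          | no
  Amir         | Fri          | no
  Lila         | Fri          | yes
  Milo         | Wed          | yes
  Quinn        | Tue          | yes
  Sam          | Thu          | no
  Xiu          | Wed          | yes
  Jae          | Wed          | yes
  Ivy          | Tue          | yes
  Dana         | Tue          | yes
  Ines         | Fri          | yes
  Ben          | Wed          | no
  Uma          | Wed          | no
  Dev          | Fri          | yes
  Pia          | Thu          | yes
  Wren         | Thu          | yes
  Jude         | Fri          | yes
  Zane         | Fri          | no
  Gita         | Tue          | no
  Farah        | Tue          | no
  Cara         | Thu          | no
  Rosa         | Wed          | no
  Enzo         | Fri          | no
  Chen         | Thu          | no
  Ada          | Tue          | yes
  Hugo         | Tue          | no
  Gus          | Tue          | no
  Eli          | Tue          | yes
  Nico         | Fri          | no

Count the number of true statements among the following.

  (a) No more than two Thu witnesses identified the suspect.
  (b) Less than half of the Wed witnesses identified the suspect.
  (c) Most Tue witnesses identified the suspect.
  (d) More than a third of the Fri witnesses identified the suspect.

4

(a) Thu: |A| = 5, |A ∩ B| = 2; needs |A ∩ B| ≤ 2 — true.
(b) Wed: |A| = 7, |A ∩ B| = 3; needs |A ∩ B| < |A ∖ B| — true.
(c) Tue: |A| = 9, |A ∩ B| = 5; needs |A ∩ B| > |A ∖ B| — true.
(d) Fri: |A| = 9, |A ∩ B| = 4; needs |A ∩ B| / |A| > 1/3 — true.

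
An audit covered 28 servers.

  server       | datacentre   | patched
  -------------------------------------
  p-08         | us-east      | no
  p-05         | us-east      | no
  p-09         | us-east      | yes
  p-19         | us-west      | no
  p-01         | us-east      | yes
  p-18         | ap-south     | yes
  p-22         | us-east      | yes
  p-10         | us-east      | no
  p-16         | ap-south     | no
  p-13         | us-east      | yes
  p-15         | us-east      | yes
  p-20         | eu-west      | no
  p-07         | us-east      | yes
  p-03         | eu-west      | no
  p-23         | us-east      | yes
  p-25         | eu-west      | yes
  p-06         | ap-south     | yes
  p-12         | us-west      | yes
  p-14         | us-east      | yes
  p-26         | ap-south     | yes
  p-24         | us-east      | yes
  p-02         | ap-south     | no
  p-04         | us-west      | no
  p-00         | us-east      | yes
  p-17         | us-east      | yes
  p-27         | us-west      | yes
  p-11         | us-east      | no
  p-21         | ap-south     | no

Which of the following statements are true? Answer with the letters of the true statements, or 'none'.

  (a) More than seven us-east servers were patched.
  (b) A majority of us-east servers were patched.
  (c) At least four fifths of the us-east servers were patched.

|A| = 15, |A ∩ B| = 11, |A ∖ B| = 4.
(a) |A ∩ B| > 7: holds.
(b) |A ∩ B| > |A ∖ B|: holds.
(c) |A ∩ B| / |A| ≥ 4/5: fails.

(a), (b)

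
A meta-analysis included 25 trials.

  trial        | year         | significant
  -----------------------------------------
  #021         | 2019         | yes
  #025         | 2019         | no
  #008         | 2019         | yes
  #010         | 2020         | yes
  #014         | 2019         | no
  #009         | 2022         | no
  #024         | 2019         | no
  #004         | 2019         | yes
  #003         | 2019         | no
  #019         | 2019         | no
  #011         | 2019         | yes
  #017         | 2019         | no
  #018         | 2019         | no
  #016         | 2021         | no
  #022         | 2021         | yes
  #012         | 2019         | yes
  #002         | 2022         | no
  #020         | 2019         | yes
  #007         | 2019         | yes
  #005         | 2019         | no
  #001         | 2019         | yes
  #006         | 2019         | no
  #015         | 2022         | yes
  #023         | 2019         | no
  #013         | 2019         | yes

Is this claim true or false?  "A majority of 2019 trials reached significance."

False

Truth condition: |A ∩ B| > |A ∖ B|.
|A| = 19, |A ∩ B| = 9, |A ∖ B| = 10.
9 < 10, so the statement is false.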